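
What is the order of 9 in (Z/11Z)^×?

Since 9 ∈ (Z/11Z)^×, its order divides φ(11) = 11 − 1 = 10 = 2 · 5.
Divisors of 10: 1, 2, 5, 10.
Compute 9^d (mod 11) for the divisors d until we hit 1:
9^1 ≡ 9 (mod 11)
9^2 ≡ 4 (mod 11)
9^5 ≡ 1 (mod 11) ✓
Hence ord(9) = 5.

5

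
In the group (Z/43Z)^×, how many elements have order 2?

1

φ(43) = 43 − 1 = 42 = 2 · 3 · 7.
(Z/43Z)^× is cyclic (|G| = 42); a cyclic group of order m has exactly φ(d) elements of each order d | m, and none otherwise.
2 | 42, and φ(2) = 2 − 1 = 1.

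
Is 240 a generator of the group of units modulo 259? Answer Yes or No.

No

259 = 7 · 37 is a product of two distinct odd primes, so (Z/259Z)^× ≅ (Z/7Z)^× × (Z/37Z)^× is not cyclic.
No primitive root modulo 259 exists; in particular 240 is not one.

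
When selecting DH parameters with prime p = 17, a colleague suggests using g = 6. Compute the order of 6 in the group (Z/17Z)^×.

By Lagrange's theorem, ord_17(6) divides φ(17) = 17 − 1 = 16 = 2^4.
Divisors of 16: 1, 2, 4, 8, 16.
Test each divisor d:
6^1 ≡ 6 (mod 17)
6^2 ≡ 2 (mod 17)
6^4 ≡ 4 (mod 17)
6^8 ≡ 16 (mod 17)
6^16 ≡ 1 (mod 17) ✓
Hence ord(6) = 16.

16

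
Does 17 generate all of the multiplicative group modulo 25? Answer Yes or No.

Yes

φ(25) = φ(5^2) = 5·(5−1) = 20 = 2^2 · 5.
It suffices to check that the order of 17 is not a proper divisor of 20: compute 17^(20/q) for q ∈ {2, 5}.
17^10 ≡ 24 (mod 25)  [q = 2: ≢ 1 ✓]
17^4 ≡ 21 (mod 25)  [q = 5: ≢ 1 ✓]
None equal 1, so ord_25(17) = 20: 17 is a primitive root.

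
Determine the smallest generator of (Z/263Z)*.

5

φ(263) = 263 − 1 = 262 = 2 · 131.
g is a primitive root iff g^(262/q) ≢ 1 (mod 263) for each prime q ∈ {2, 131}.
g = 2: 2^131 ≡ 1 — hits 1, so not a primitive root.
g = 3: 3^131 ≡ 1 — hits 1, so not a primitive root.
g = 4: 4^131 ≡ 1 — hits 1, so not a primitive root.
g = 5: 5^131 ≡ 262; 5^2 ≡ 25 — none is 1, so 5 is a primitive root.
The smallest primitive root modulo 263 is 5.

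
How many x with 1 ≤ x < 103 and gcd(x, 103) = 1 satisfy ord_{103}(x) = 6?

φ(103) = 103 − 1 = 102 = 2 · 3 · 17.
In a cyclic group of order 102, there are φ(d) elements of order d for each divisor d of 102, and zero for non-divisors.
6 = 2 · 3 divides 102, and φ(6) = 2.

2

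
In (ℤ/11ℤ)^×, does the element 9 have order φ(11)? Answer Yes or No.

φ(11) = 11 − 1 = 10 = 2 · 5.
Test 9^(10/q) mod 11 for each prime factor q of 10:
9^5 ≡ 1 (mod 11)  [q = 2: ≡ 1 ✗]
9^2 ≡ 4 (mod 11)  [q = 5: ≢ 1 ✓]
The check at q = 2 fails, so 9 generates a proper subgroup.

No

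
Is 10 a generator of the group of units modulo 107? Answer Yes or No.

No

φ(107) = 107 − 1 = 106 = 2 · 53.
Test 10^(106/q) mod 107 for each prime factor q of 106:
10^53 ≡ 1 (mod 107)  [q = 2: ≡ 1 ✗]
10^2 ≡ 100 (mod 107)  [q = 53: ≢ 1 ✓]
The check at q = 2 fails, so 10 generates a proper subgroup.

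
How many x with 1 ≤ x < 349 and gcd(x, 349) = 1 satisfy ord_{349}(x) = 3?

2

φ(349) = 349 − 1 = 348 = 2^2 · 3 · 29.
Since (Z/349Z)^× is cyclic of order 348, the number of elements of order d is φ(d) when d | 348 and 0 otherwise.
3 | 348, and φ(3) = 3 − 1 = 2.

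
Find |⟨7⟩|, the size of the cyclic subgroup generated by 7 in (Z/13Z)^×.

12

The order of 7 must divide φ(13) = 13 − 1 = 12 = 2^2 · 3.
Divisors of 12: 1, 2, 3, 4, 6, 12.
Test each divisor d:
7^1 ≡ 7 (mod 13)
7^2 ≡ 10 (mod 13)
7^3 ≡ 5 (mod 13)
7^4 ≡ 9 (mod 13)
7^6 ≡ 12 (mod 13)
7^12 ≡ 1 (mod 13) ✓
Therefore the multiplicative order of 7 modulo 13 is 12.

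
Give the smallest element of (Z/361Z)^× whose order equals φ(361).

2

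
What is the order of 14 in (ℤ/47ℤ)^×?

Since 14 ∈ (Z/47Z)^×, its order divides φ(47) = 47 − 1 = 46 = 2 · 23.
Divisors of 46: 1, 2, 23, 46.
Evaluate successive powers at the divisors of 46:
14^1 ≡ 14
14^2 ≡ 8
14^23 ≡ 1
So ord_47(14) = 23.

23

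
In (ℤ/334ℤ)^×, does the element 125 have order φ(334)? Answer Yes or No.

Yes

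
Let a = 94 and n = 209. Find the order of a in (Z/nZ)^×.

10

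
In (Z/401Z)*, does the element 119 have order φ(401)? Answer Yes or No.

φ(401) = 401 − 1 = 400 = 2^4 · 5^2.
119 is a primitive root mod 401 iff 119^(φ(401)/q) ≢ 1 for every prime q | φ(401), i.e. q ∈ {2, 5}.
119^200 ≡ 400 (mod 401)  [q = 2: ≢ 1 ✓]
119^80 ≡ 1 (mod 401)  [q = 5: ≡ 1 ✗]
119^80 ≡ 1 shows ord(119) | 80, strictly less than φ(401); not a primitive root.

No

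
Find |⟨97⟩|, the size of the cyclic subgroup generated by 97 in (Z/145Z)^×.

By Lagrange's theorem, ord_145(97) divides φ(145) = φ(5·29) = (5−1)·(29−1) = 4·28 = 112 = 2^4 · 7.
Divisors of 112: 1, 2, 4, 7, 8, 14, 16, 28, 56, 112.
Check 97^d mod 145 for each divisor in increasing order:
97^1 ≡ 97 (mod 145)
97^2 ≡ 129 (mod 145)
97^4 ≡ 111 (mod 145)
97^7 ≡ 133 (mod 145)
97^8 ≡ 141 (mod 145)
97^14 ≡ 144 (mod 145)
97^16 ≡ 16 (mod 145)
97^28 ≡ 1 (mod 145) ✓
So ord_145(97) = 28.

28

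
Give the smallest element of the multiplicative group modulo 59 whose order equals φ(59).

φ(59) = 59 − 1 = 58 = 2 · 29.
g is a primitive root iff g^(58/q) ≢ 1 (mod 59) for each prime q ∈ {2, 29}.
g = 2: 2^29 ≡ 58; 2^2 ≡ 4 — none is 1, so 2 is a primitive root.
Hence the least primitive root of 59 is 2.

2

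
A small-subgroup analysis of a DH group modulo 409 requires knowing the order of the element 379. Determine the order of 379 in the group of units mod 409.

The order of 379 must divide φ(409) = 409 − 1 = 408 = 2^3 · 3 · 17.
Divisors of 408: 1, 2, 3, 4, 6, 8, 12, 17, 24, 34, 51, 68, 102, 136, 204, 408.
Evaluate successive powers at the divisors of 408:
379^1 ≡ 379
379^2 ≡ 82
379^3 ≡ 403
379^4 ≡ 180
379^6 ≡ 36
379^8 ≡ 89
379^12 ≡ 69
379^17 ≡ 408
379^24 ≡ 262
379^34 ≡ 1
Therefore the multiplicative order of 379 modulo 409 is 34.

34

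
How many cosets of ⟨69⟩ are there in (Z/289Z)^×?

Since 69 ∈ (Z/289Z)^×, its order divides φ(289) = φ(17^2) = 17·(17−1) = 272 = 2^4 · 17.
Divisors of 272: 1, 2, 4, 8, 16, 17, 34, 68, 136, 272.
Compute 69^d (mod 289) for the divisors d until we hit 1:
69^1 ≡ 69 (mod 289)
69^2 ≡ 137 (mod 289)
69^4 ≡ 273 (mod 289)
69^8 ≡ 256 (mod 289)
69^16 ≡ 222 (mod 289)
69^17 ≡ 1 (mod 289) ✓
So ord_289(69) = 17, hence |⟨69⟩| = 17.
The index is φ(289) / ord(69) = 272 / 17 = 16.

16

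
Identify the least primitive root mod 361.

2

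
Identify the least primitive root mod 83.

2

φ(83) = 83 − 1 = 82 = 2 · 41.
g is a primitive root iff g^(82/q) ≢ 1 (mod 83) for each prime q ∈ {2, 41}.
g = 2: 2^41 ≡ 82; 2^2 ≡ 4 — none is 1, so 2 is a primitive root.
The smallest primitive root modulo 83 is 2.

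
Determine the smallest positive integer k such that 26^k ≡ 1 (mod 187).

By Lagrange's theorem, ord_187(26) divides φ(187) = φ(11·17) = (11−1)·(17−1) = 10·16 = 160 = 2^5 · 5.
Divisors of 160: 1, 2, 4, 5, 8, 10, 16, 20, 32, 40, 80, 160.
Check 26^d mod 187 for each divisor in increasing order:
26^1 ≡ 26 (mod 187)
26^2 ≡ 115 (mod 187)
26^4 ≡ 135 (mod 187)
26^5 ≡ 144 (mod 187)
26^8 ≡ 86 (mod 187)
26^10 ≡ 166 (mod 187)
26^16 ≡ 103 (mod 187)
26^20 ≡ 67 (mod 187)
26^32 ≡ 137 (mod 187)
26^40 ≡ 1 (mod 187) ✓
Therefore the multiplicative order of 26 modulo 187 is 40.

40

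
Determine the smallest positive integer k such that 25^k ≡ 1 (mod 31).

3

Since 25 ∈ (Z/31Z)^×, its order divides φ(31) = 31 − 1 = 30 = 2 · 3 · 5.
Divisors of 30: 1, 2, 3, 5, 6, 10, 15, 30.
Test each divisor d:
25^1 ≡ 25
25^2 ≡ 5
25^3 ≡ 1
So ord_31(25) = 3.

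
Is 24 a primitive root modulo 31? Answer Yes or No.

Yes

φ(31) = 31 − 1 = 30 = 2 · 3 · 5.
An element g generates (Z/31Z)^× iff g^(30/q) ≢ 1 (mod 31) for each prime q ∈ {2, 3, 5}.
24^15 ≡ 30 (mod 31)  [q = 2: ≢ 1 ✓]
24^10 ≡ 25 (mod 31)  [q = 3: ≢ 1 ✓]
24^6 ≡ 4 (mod 31)  [q = 5: ≢ 1 ✓]
Every test exponent gives a nontrivial residue, hence 24 generates the full group.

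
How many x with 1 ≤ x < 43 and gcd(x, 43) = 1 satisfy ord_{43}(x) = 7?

6

φ(43) = 43 − 1 = 42 = 2 · 3 · 7.
Since (Z/43Z)^× is cyclic of order 42, the number of elements of order d is φ(d) when d | 42 and 0 otherwise.
7 | 42, and φ(7) = 7 − 1 = 6.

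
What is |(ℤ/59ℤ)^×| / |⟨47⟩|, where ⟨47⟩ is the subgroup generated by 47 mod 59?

ord(47) | φ(59) = 59 − 1 = 58 = 2 · 29.
Divisors of 58: 1, 2, 29, 58.
Check 47^d mod 59 for each divisor in increasing order:
47^1 ≡ 47
47^2 ≡ 26
47^29 ≡ 58
47^58 ≡ 1
The order of 47 is 58, so the subgroup it generates has 58 elements.
Index = |(Z/59Z)^×| / |⟨47⟩| = 58 / 58 = 1.

1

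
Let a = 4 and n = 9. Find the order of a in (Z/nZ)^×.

3

The order of 4 must divide φ(9) = φ(3^2) = 3·(3−1) = 6 = 2 · 3.
Divisors of 6: 1, 2, 3, 6.
Compute 4^d (mod 9) for the divisors d until we hit 1:
4^1 ≡ 4
4^2 ≡ 7
4^3 ≡ 1
The smallest such exponent is 3, so the order of 4 is 3.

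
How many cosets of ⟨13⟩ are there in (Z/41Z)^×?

By Lagrange's theorem, ord_41(13) divides φ(41) = 41 − 1 = 40 = 2^3 · 5.
Divisors of 40: 1, 2, 4, 5, 8, 10, 20, 40.
Evaluate successive powers at the divisors of 40:
13^1 ≡ 13
13^2 ≡ 5
13^4 ≡ 25
13^5 ≡ 38
13^8 ≡ 10
13^10 ≡ 9
13^20 ≡ 40
13^40 ≡ 1
So ord_41(13) = 40, hence |⟨13⟩| = 40.
[(Z/41Z)^× : ⟨13⟩] = 40/40 = 1.

1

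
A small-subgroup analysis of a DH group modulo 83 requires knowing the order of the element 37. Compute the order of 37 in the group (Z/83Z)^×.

41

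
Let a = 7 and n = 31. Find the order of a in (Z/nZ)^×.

15

The order of 7 must divide φ(31) = 31 − 1 = 30 = 2 · 3 · 5.
Divisors of 30: 1, 2, 3, 5, 6, 10, 15, 30.
Check 7^d mod 31 for each divisor in increasing order:
7^1 ≡ 7
7^2 ≡ 18
7^3 ≡ 2
7^5 ≡ 5
7^6 ≡ 4
7^10 ≡ 25
7^15 ≡ 1
The smallest such exponent is 15, so the order of 7 is 15.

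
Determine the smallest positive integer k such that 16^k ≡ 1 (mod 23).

11

By Lagrange's theorem, ord_23(16) divides φ(23) = 23 − 1 = 22 = 2 · 11.
Divisors of 22: 1, 2, 11, 22.
Check 16^d mod 23 for each divisor in increasing order:
16^1 ≡ 16
16^2 ≡ 3
16^11 ≡ 1
So ord_23(16) = 11.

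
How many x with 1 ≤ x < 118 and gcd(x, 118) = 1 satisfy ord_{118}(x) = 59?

φ(118) = φ(2)·φ(59) = 1·58 = 58 = 2 · 29.
Since (Z/118Z)^× is cyclic of order 58, the number of elements of order d is φ(d) when d | 58 and 0 otherwise.
Since 59 ∤ 58, the count is 0.

0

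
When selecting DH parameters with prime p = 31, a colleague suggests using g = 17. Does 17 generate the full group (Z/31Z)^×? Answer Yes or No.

Yes

φ(31) = 31 − 1 = 30 = 2 · 3 · 5.
It suffices to check that the order of 17 is not a proper divisor of 30: compute 17^(30/q) for q ∈ {2, 3, 5}.
17^15 ≡ 30 (mod 31)  [q = 2: ≢ 1 ✓]
17^10 ≡ 25 (mod 31)  [q = 3: ≢ 1 ✓]
17^6 ≡ 8 (mod 31)  [q = 5: ≢ 1 ✓]
Every test exponent gives a nontrivial residue, hence 17 generates the full group.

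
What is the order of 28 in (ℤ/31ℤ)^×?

ord(28) | φ(31) = 31 − 1 = 30 = 2 · 3 · 5.
Divisors of 30: 1, 2, 3, 5, 6, 10, 15, 30.
Evaluate successive powers at the divisors of 30:
28^1 ≡ 28
28^2 ≡ 9
28^3 ≡ 4
28^5 ≡ 5
28^6 ≡ 16
28^10 ≡ 25
28^15 ≡ 1
The smallest such exponent is 15, so the order of 28 is 15.

15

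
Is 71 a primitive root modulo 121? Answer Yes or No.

No

φ(121) = φ(11^2) = 11·(11−1) = 110 = 2 · 5 · 11.
Test 71^(110/q) mod 121 for each prime factor q of 110:
71^55 ≡ 1 (mod 121)  [q = 2: ≡ 1 ✗]
71^22 ≡ 3 (mod 121)  [q = 5: ≢ 1 ✓]
71^10 ≡ 89 (mod 121)  [q = 11: ≢ 1 ✓]
71^55 ≡ 1 shows ord(71) | 55, strictly less than φ(121); not a primitive root.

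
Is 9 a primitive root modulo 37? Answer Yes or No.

No

φ(37) = 37 − 1 = 36 = 2^2 · 3^2.
It suffices to check that the order of 9 is not a proper divisor of 36: compute 9^(36/q) for q ∈ {2, 3}.
9^18 ≡ 1 (mod 37)  [q = 2: ≡ 1 ✗]
9^12 ≡ 26 (mod 37)  [q = 3: ≢ 1 ✓]
The check at q = 2 fails, so 9 generates a proper subgroup.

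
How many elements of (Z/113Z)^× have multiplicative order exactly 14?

6

φ(113) = 113 − 1 = 112 = 2^4 · 7.
In a cyclic group of order 112, there are φ(d) elements of order d for each divisor d of 112, and zero for non-divisors.
14 = 2 · 7 divides 112, and φ(14) = 6.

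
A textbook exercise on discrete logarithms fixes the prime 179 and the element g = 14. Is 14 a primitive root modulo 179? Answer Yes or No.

No

φ(179) = 179 − 1 = 178 = 2 · 89.
It suffices to check that the order of 14 is not a proper divisor of 178: compute 14^(178/q) for q ∈ {2, 89}.
14^89 ≡ 1 (mod 179)  [q = 2: ≡ 1 ✗]
14^2 ≡ 17 (mod 179)  [q = 89: ≢ 1 ✓]
The check at q = 2 fails, so 14 generates a proper subgroup.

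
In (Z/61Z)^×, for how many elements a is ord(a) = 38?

0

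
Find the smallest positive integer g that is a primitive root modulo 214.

φ(214) = φ(2)·φ(107) = 1·106 = 106 = 2 · 53.
Test candidates g = 2, 3, … against the prime factors q ∈ {2, 53} of φ(214): g is a generator iff g^(106/q) ≢ 1 for every such q.
g = 2: gcd(2, 214) = 2 > 1, not a unit — skip.
g = 3: 3^53 ≡ 1 — hits 1, so not a primitive root.
g = 4: gcd(4, 214) = 2 > 1, not a unit — skip.
g = 5: 5^53 ≡ 213; 5^2 ≡ 25 — none is 1, so 5 is a primitive root.
The smallest primitive root modulo 214 is 5.

5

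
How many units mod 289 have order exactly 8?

4

φ(289) = φ(17^2) = 17·(17−1) = 272 = 2^4 · 17.
In a cyclic group of order 272, there are φ(d) elements of order d for each divisor d of 272, and zero for non-divisors.
8 = 2^3 divides 272, and φ(8) = 4.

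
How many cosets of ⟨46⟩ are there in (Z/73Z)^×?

18

ord(46) | φ(73) = 73 − 1 = 72 = 2^3 · 3^2.
Divisors of 72: 1, 2, 3, 4, 6, 8, 9, 12, 18, 24, 36, 72.
Check 46^d mod 73 for each divisor in increasing order:
46^1 ≡ 46 (mod 73)
46^2 ≡ 72 (mod 73)
46^3 ≡ 27 (mod 73)
46^4 ≡ 1 (mod 73) ✓
The order of 46 is 4, so the subgroup it generates has 4 elements.
Index = |(Z/73Z)^×| / |⟨46⟩| = 72 / 4 = 18.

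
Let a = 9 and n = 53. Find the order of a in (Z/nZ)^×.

ord(9) | φ(53) = 53 − 1 = 52 = 2^2 · 13.
Divisors of 52: 1, 2, 4, 13, 26, 52.
Test each divisor d:
9^1 ≡ 9
9^2 ≡ 28
9^4 ≡ 42
9^13 ≡ 52
9^26 ≡ 1
The smallest such exponent is 26, so the order of 9 is 26.

26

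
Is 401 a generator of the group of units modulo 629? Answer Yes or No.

No

629 = 17 · 37 is a product of two distinct odd primes, so (Z/629Z)^× ≅ (Z/17Z)^× × (Z/37Z)^× is not cyclic.
No primitive root modulo 629 exists; in particular 401 is not one.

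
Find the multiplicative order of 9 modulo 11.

ord(9) | φ(11) = 11 − 1 = 10 = 2 · 5.
Divisors of 10: 1, 2, 5, 10.
Compute 9^d (mod 11) for the divisors d until we hit 1:
9^1 ≡ 9 (mod 11)
9^2 ≡ 4 (mod 11)
9^5 ≡ 1 (mod 11) ✓
Hence ord(9) = 5.

5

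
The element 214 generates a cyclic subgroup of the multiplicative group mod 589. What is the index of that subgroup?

ord(214) | φ(589) = φ(19·31) = (19−1)·(31−1) = 18·30 = 540 = 2^2 · 3^3 · 5.
Divisors of 540: 1, 2, 3, 4, 5, 6, 9, 10, 12, 15, 18, 20, 27, 30, 36, 45, 54, 60, 90, 108, 135, 180, 270, 540.
Check 214^d mod 589 for each divisor in increasing order:
214^1 ≡ 214 (mod 589)
214^2 ≡ 443 (mod 589)
214^3 ≡ 562 (mod 589)
214^4 ≡ 112 (mod 589)
214^5 ≡ 408 (mod 589)
214^6 ≡ 140 (mod 589)
214^9 ≡ 343 (mod 589)
214^10 ≡ 366 (mod 589)
214^12 ≡ 163 (mod 589)
214^15 ≡ 311 (mod 589)
214^18 ≡ 438 (mod 589)
214^20 ≡ 253 (mod 589)
214^27 ≡ 39 (mod 589)
214^30 ≡ 125 (mod 589)
214^36 ≡ 419 (mod 589)
214^45 ≡ 1 (mod 589) ✓
So ord_589(214) = 45, hence |⟨214⟩| = 45.
Index = |(Z/589Z)^×| / |⟨214⟩| = 540 / 45 = 12.

12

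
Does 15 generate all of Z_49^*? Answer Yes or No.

φ(49) = φ(7^2) = 7·(7−1) = 42 = 2 · 3 · 7.
15 is a primitive root mod 49 iff 15^(φ(49)/q) ≢ 1 for every prime q | φ(49), i.e. q ∈ {2, 3, 7}.
15^21 ≡ 1 (mod 49)  [q = 2: ≡ 1 ✗]
15^14 ≡ 1 (mod 49)  [q = 3: ≡ 1 ✗]
15^6 ≡ 36 (mod 49)  [q = 7: ≢ 1 ✓]
The check at q = 2 fails, so 15 generates a proper subgroup.

No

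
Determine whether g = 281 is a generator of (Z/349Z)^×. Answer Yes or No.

No

φ(349) = 349 − 1 = 348 = 2^2 · 3 · 29.
An element g generates (Z/349Z)^× iff g^(348/q) ≢ 1 (mod 349) for each prime q ∈ {2, 3, 29}.
281^174 ≡ 1 (mod 349)  [q = 2: ≡ 1 ✗]
281^116 ≡ 122 (mod 349)  [q = 3: ≢ 1 ✓]
281^12 ≡ 110 (mod 349)  [q = 29: ≢ 1 ✓]
281^174 ≡ 1 shows ord(281) | 174, strictly less than φ(349); not a primitive root.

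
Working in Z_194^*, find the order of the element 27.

16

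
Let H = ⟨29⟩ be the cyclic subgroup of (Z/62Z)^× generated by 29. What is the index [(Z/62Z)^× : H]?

3

ord(29) | φ(62) = φ(2)·φ(31) = 1·30 = 30 = 2 · 3 · 5.
Divisors of 30: 1, 2, 3, 5, 6, 10, 15, 30.
Evaluate successive powers at the divisors of 30:
29^1 ≡ 29 (mod 62)
29^2 ≡ 35 (mod 62)
29^3 ≡ 23 (mod 62)
29^5 ≡ 61 (mod 62)
29^6 ≡ 33 (mod 62)
29^10 ≡ 1 (mod 62) ✓
The order of 29 is 10, so the subgroup it generates has 10 elements.
The index is φ(62) / ord(29) = 30 / 10 = 3.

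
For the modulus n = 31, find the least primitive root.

φ(31) = 31 − 1 = 30 = 2 · 3 · 5.
g is a primitive root iff g^(30/q) ≢ 1 (mod 31) for each prime q ∈ {2, 3, 5}.
g = 2: 2^15 ≡ 1 — hits 1, so not a primitive root.
g = 3: 3^15 ≡ 30; 3^10 ≡ 25; 3^6 ≡ 16 — none is 1, so 3 is a primitive root.
So 3 is the smallest generator of (Z/31Z)^×.

3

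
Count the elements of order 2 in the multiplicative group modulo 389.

1

φ(389) = 389 − 1 = 388 = 2^2 · 97.
In a cyclic group of order 388, there are φ(d) elements of order d for each divisor d of 388, and zero for non-divisors.
2 | 388, and φ(2) = 2 − 1 = 1.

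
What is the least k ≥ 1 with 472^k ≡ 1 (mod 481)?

18

The order of 472 must divide φ(481) = φ(13·37) = (13−1)·(37−1) = 12·36 = 432 = 2^4 · 3^3.
Divisors of 432: 1, 2, 3, 4, 6, 8, 9, 12, 16, 18, 24, 27, 36, 48, 54, 72, 108, 144, 216, 432.
Compute 472^d (mod 481) for the divisors d until we hit 1:
472^1 ≡ 472
472^2 ≡ 81
472^3 ≡ 233
472^4 ≡ 308
472^6 ≡ 417
472^8 ≡ 107
472^9 ≡ 480
472^12 ≡ 248
472^16 ≡ 386
472^18 ≡ 1
Therefore the multiplicative order of 472 modulo 481 is 18.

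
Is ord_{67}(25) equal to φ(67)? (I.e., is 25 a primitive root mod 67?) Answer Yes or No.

No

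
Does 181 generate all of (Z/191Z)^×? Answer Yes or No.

φ(191) = 191 − 1 = 190 = 2 · 5 · 19.
Test 181^(190/q) mod 191 for each prime factor q of 190:
181^95 ≡ 190 (mod 191)  [q = 2: ≢ 1 ✓]
181^38 ≡ 49 (mod 191)  [q = 5: ≢ 1 ✓]
181^10 ≡ 180 (mod 191)  [q = 19: ≢ 1 ✓]
None equal 1, so ord_191(181) = 190: 181 is a primitive root.

Yes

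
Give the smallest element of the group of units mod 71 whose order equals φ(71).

7

φ(71) = 71 − 1 = 70 = 2 · 5 · 7.
g is a primitive root iff g^(70/q) ≢ 1 (mod 71) for each prime q ∈ {2, 5, 7}.
g = 2: 2^35 ≡ 1 — hits 1, so not a primitive root.
g = 3: 3^35 ≡ 1 — hits 1, so not a primitive root.
g = 4: 4^35 ≡ 1 — hits 1, so not a primitive root.
g = 5: 5^35 ≡ 1 — hits 1, so not a primitive root.
g = 6: 6^35 ≡ 1 — hits 1, so not a primitive root.
g = 7: 7^35 ≡ 70; 7^14 ≡ 54; 7^10 ≡ 45 — none is 1, so 7 is a primitive root.
The smallest primitive root modulo 71 is 7.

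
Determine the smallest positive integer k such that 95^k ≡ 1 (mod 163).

By Lagrange's theorem, ord_163(95) divides φ(163) = 163 − 1 = 162 = 2 · 3^4.
Divisors of 162: 1, 2, 3, 6, 9, 18, 27, 54, 81, 162.
Test each divisor d:
95^1 ≡ 95 (mod 163)
95^2 ≡ 60 (mod 163)
95^3 ≡ 158 (mod 163)
95^6 ≡ 25 (mod 163)
95^9 ≡ 38 (mod 163)
95^18 ≡ 140 (mod 163)
95^27 ≡ 104 (mod 163)
95^54 ≡ 58 (mod 163)
95^81 ≡ 1 (mod 163) ✓
So ord_163(95) = 81.

81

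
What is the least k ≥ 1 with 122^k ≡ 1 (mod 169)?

52

Since 122 ∈ (Z/169Z)^×, its order divides φ(169) = φ(13^2) = 13·(13−1) = 156 = 2^2 · 3 · 13.
Divisors of 156: 1, 2, 3, 4, 6, 12, 13, 26, 39, 52, 78, 156.
Evaluate successive powers at the divisors of 156:
122^1 ≡ 122 (mod 169)
122^2 ≡ 12 (mod 169)
122^3 ≡ 112 (mod 169)
122^4 ≡ 144 (mod 169)
122^6 ≡ 38 (mod 169)
122^12 ≡ 92 (mod 169)
122^13 ≡ 70 (mod 169)
122^26 ≡ 168 (mod 169)
122^39 ≡ 99 (mod 169)
122^52 ≡ 1 (mod 169) ✓
So ord_169(122) = 52.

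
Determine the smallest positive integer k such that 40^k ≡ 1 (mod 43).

ord(40) | φ(43) = 43 − 1 = 42 = 2 · 3 · 7.
Divisors of 42: 1, 2, 3, 6, 7, 14, 21, 42.
Evaluate successive powers at the divisors of 42:
40^1 ≡ 40 (mod 43)
40^2 ≡ 9 (mod 43)
40^3 ≡ 16 (mod 43)
40^6 ≡ 41 (mod 43)
40^7 ≡ 6 (mod 43)
40^14 ≡ 36 (mod 43)
40^21 ≡ 1 (mod 43) ✓
Therefore the multiplicative order of 40 modulo 43 is 21.

21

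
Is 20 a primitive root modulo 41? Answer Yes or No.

No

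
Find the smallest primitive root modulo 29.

2

φ(29) = 29 − 1 = 28 = 2^2 · 7.
g is a primitive root iff g^(28/q) ≢ 1 (mod 29) for each prime q ∈ {2, 7}.
g = 2: 2^14 ≡ 28; 2^4 ≡ 16 — none is 1, so 2 is a primitive root.
So 2 is the smallest generator of (Z/29Z)^×.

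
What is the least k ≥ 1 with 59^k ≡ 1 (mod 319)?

The order of 59 must divide φ(319) = φ(11·29) = (11−1)·(29−1) = 10·28 = 280 = 2^3 · 5 · 7.
Divisors of 280: 1, 2, 4, 5, 7, 8, 10, 14, 20, 28, 35, 40, 56, 70, 140, 280.
Test each divisor d:
59^1 ≡ 59
59^2 ≡ 291
59^4 ≡ 146
59^5 ≡ 1
The smallest such exponent is 5, so the order of 59 is 5.

5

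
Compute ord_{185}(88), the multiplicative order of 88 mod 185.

By Lagrange's theorem, ord_185(88) divides φ(185) = φ(5·37) = (5−1)·(37−1) = 4·36 = 144 = 2^4 · 3^2.
Divisors of 144: 1, 2, 3, 4, 6, 8, 9, 12, 16, 18, 24, 36, 48, 72, 144.
Test each divisor d:
88^1 ≡ 88 (mod 185)
88^2 ≡ 159 (mod 185)
88^3 ≡ 117 (mod 185)
88^4 ≡ 121 (mod 185)
88^6 ≡ 184 (mod 185)
88^8 ≡ 26 (mod 185)
88^9 ≡ 68 (mod 185)
88^12 ≡ 1 (mod 185) ✓
Hence ord(88) = 12.

12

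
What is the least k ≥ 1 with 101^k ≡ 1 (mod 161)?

66

By Lagrange's theorem, ord_161(101) divides φ(161) = φ(7·23) = (7−1)·(23−1) = 6·22 = 132 = 2^2 · 3 · 11.
Divisors of 132: 1, 2, 3, 4, 6, 11, 12, 22, 33, 44, 66, 132.
Compute 101^d (mod 161) for the divisors d until we hit 1:
101^1 ≡ 101
101^2 ≡ 58
101^3 ≡ 62
101^4 ≡ 144
101^6 ≡ 141
101^11 ≡ 47
101^12 ≡ 78
101^22 ≡ 116
101^33 ≡ 139
101^44 ≡ 93
101^66 ≡ 1
So ord_161(101) = 66.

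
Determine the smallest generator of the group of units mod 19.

φ(19) = 19 − 1 = 18 = 2 · 3^2.
g is a primitive root iff g^(18/q) ≢ 1 (mod 19) for each prime q ∈ {2, 3}.
g = 2: 2^9 ≡ 18; 2^6 ≡ 7 — none is 1, so 2 is a primitive root.
So 2 is the smallest generator of (Z/19Z)^×.

2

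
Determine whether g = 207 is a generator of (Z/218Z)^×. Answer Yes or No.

φ(218) = φ(2)·φ(109) = 1·108 = 108 = 2^2 · 3^3.
Test 207^(108/q) mod 218 for each prime factor q of 108:
207^54 ≡ 217 (mod 218)  [q = 2: ≢ 1 ✓]
207^36 ≡ 45 (mod 218)  [q = 3: ≢ 1 ✓]
All checks pass, so 207 has order 108 and is a primitive root modulo 218.

Yes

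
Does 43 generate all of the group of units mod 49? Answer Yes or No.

No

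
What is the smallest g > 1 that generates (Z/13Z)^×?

2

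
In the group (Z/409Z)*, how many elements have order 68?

32

φ(409) = 409 − 1 = 408 = 2^3 · 3 · 17.
In a cyclic group of order 408, there are φ(d) elements of order d for each divisor d of 408, and zero for non-divisors.
68 = 2^2 · 17 divides 408, and φ(68) = 32.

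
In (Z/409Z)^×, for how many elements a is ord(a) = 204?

φ(409) = 409 − 1 = 408 = 2^3 · 3 · 17.
(Z/409Z)^× is cyclic (|G| = 408); a cyclic group of order m has exactly φ(d) elements of each order d | m, and none otherwise.
204 = 2^2 · 3 · 17 divides 408, and φ(204) = 64.

64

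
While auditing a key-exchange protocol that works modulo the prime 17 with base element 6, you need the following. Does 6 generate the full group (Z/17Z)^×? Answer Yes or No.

φ(17) = 17 − 1 = 16 = 2^4.
An element g generates (Z/17Z)^× iff g^(16/q) ≢ 1 (mod 17) for each prime q ∈ {2}.
6^8 ≡ 16 (mod 17)  [q = 2: ≢ 1 ✓]
None equal 1, so ord_17(6) = 16: 6 is a primitive root.

Yes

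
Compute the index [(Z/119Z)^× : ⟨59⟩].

4

The order of 59 must divide φ(119) = φ(7·17) = (7−1)·(17−1) = 6·16 = 96 = 2^5 · 3.
Divisors of 96: 1, 2, 3, 4, 6, 8, 12, 16, 24, 32, 48, 96.
Check 59^d mod 119 for each divisor in increasing order:
59^1 ≡ 59 (mod 119)
59^2 ≡ 30 (mod 119)
59^3 ≡ 104 (mod 119)
59^4 ≡ 67 (mod 119)
59^6 ≡ 106 (mod 119)
59^8 ≡ 86 (mod 119)
59^12 ≡ 50 (mod 119)
59^16 ≡ 18 (mod 119)
59^24 ≡ 1 (mod 119) ✓
The order of 59 is 24, so the subgroup it generates has 24 elements.
The index is φ(119) / ord(59) = 96 / 24 = 4.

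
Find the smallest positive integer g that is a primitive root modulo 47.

φ(47) = 47 − 1 = 46 = 2 · 23.
g is a primitive root iff g^(46/q) ≢ 1 (mod 47) for each prime q ∈ {2, 23}.
g = 2: 2^23 ≡ 1 — hits 1, so not a primitive root.
g = 3: 3^23 ≡ 1 — hits 1, so not a primitive root.
g = 4: 4^23 ≡ 1 — hits 1, so not a primitive root.
g = 5: 5^23 ≡ 46; 5^2 ≡ 25 — none is 1, so 5 is a primitive root.
So 5 is the smallest generator of (Z/47Z)^×.

5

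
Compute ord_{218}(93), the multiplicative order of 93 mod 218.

By Lagrange's theorem, ord_218(93) divides φ(218) = φ(2)·φ(109) = 1·108 = 108 = 2^2 · 3^3.
Divisors of 108: 1, 2, 3, 4, 6, 9, 12, 18, 27, 36, 54, 108.
Evaluate successive powers at the divisors of 108:
93^1 ≡ 93
93^2 ≡ 147
93^3 ≡ 155
93^4 ≡ 27
93^6 ≡ 45
93^9 ≡ 217
93^12 ≡ 63
93^18 ≡ 1
Therefore the multiplicative order of 93 modulo 218 is 18.

18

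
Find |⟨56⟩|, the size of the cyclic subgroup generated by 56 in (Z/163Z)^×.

81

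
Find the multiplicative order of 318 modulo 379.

54

The order of 318 must divide φ(379) = 379 − 1 = 378 = 2 · 3^3 · 7.
Divisors of 378: 1, 2, 3, 6, 7, 9, 14, 18, 21, 27, 42, 54, 63, 126, 189, 378.
Evaluate successive powers at the divisors of 378:
318^1 ≡ 318 (mod 379)
318^2 ≡ 310 (mod 379)
318^3 ≡ 40 (mod 379)
318^6 ≡ 84 (mod 379)
318^7 ≡ 182 (mod 379)
318^9 ≡ 328 (mod 379)
318^14 ≡ 151 (mod 379)
318^18 ≡ 327 (mod 379)
318^21 ≡ 194 (mod 379)
318^27 ≡ 378 (mod 379)
318^42 ≡ 115 (mod 379)
318^54 ≡ 1 (mod 379) ✓
So ord_379(318) = 54.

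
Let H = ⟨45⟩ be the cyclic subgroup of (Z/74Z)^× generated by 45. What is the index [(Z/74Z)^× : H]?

The order of 45 must divide φ(74) = φ(2)·φ(37) = 1·36 = 36 = 2^2 · 3^2.
Divisors of 36: 1, 2, 3, 4, 6, 9, 12, 18, 36.
Check 45^d mod 74 for each divisor in increasing order:
45^1 ≡ 45 (mod 74)
45^2 ≡ 27 (mod 74)
45^3 ≡ 31 (mod 74)
45^4 ≡ 63 (mod 74)
45^6 ≡ 73 (mod 74)
45^9 ≡ 43 (mod 74)
45^12 ≡ 1 (mod 74) ✓
Thus |⟨45⟩| = ord(45) = 12.
[(Z/74Z)^× : ⟨45⟩] = 36/12 = 3.

3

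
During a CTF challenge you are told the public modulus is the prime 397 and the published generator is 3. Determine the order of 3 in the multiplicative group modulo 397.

198

Since 3 ∈ (Z/397Z)^×, its order divides φ(397) = 397 − 1 = 396 = 2^2 · 3^2 · 11.
Divisors of 396: 1, 2, 3, 4, 6, 9, 11, 12, 18, 22, 33, 36, 44, 66, 99, 132, 198, 396.
Compute 3^d (mod 397) for the divisors d until we hit 1:
3^1 ≡ 3 (mod 397)
3^2 ≡ 9 (mod 397)
3^3 ≡ 27 (mod 397)
3^4 ≡ 81 (mod 397)
3^6 ≡ 332 (mod 397)
3^9 ≡ 230 (mod 397)
3^11 ≡ 85 (mod 397)
3^12 ≡ 255 (mod 397)
3^18 ≡ 99 (mod 397)
3^22 ≡ 79 (mod 397)
3^33 ≡ 363 (mod 397)
3^36 ≡ 273 (mod 397)
3^44 ≡ 286 (mod 397)
3^66 ≡ 362 (mod 397)
3^99 ≡ 396 (mod 397)
3^132 ≡ 34 (mod 397)
3^198 ≡ 1 (mod 397) ✓
So ord_397(3) = 198.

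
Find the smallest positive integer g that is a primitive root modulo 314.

φ(314) = φ(2)·φ(157) = 1·156 = 156 = 2^2 · 3 · 13.
Test candidates g = 2, 3, … against the prime factors q ∈ {2, 3, 13} of φ(314): g is a generator iff g^(156/q) ≢ 1 for every such q.
g = 2: gcd(2, 314) = 2 > 1, not a unit — skip.
g = 3: 3^78 ≡ 1 — hits 1, so not a primitive root.
g = 4: gcd(4, 314) = 2 > 1, not a unit — skip.
g = 5: 5^78 ≡ 313; 5^52 ≡ 169; 5^12 ≡ 287 — none is 1, so 5 is a primitive root.
Hence the least primitive root of 314 is 5.

5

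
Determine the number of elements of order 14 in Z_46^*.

0

φ(46) = φ(2)·φ(23) = 1·22 = 22 = 2 · 11.
In a cyclic group of order 22, there are φ(d) elements of order d for each divisor d of 22, and zero for non-divisors.
Here 22 is not a multiple of 14, so there are no elements of order 14.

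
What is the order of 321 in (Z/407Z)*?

By Lagrange's theorem, ord_407(321) divides φ(407) = φ(11·37) = (11−1)·(37−1) = 10·36 = 360 = 2^3 · 3^2 · 5.
Divisors of 360: 1, 2, 3, 4, 5, 6, 8, 9, 10, 12, 15, 18, 20, 24, 30, 36, 40, 45, 60, 72, 90, 120, 180, 360.
Evaluate successive powers at the divisors of 360:
321^1 ≡ 321 (mod 407)
321^2 ≡ 70 (mod 407)
321^3 ≡ 85 (mod 407)
321^4 ≡ 16 (mod 407)
321^5 ≡ 252 (mod 407)
321^6 ≡ 306 (mod 407)
321^8 ≡ 256 (mod 407)
321^9 ≡ 369 (mod 407)
321^10 ≡ 12 (mod 407)
321^12 ≡ 26 (mod 407)
321^15 ≡ 175 (mod 407)
321^18 ≡ 223 (mod 407)
321^20 ≡ 144 (mod 407)
321^24 ≡ 269 (mod 407)
321^30 ≡ 100 (mod 407)
321^36 ≡ 75 (mod 407)
321^40 ≡ 386 (mod 407)
321^45 ≡ 406 (mod 407)
321^60 ≡ 232 (mod 407)
321^72 ≡ 334 (mod 407)
321^90 ≡ 1 (mod 407) ✓
Therefore the multiplicative order of 321 modulo 407 is 90.

90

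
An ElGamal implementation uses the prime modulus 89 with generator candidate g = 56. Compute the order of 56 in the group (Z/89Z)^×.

Since 56 ∈ (Z/89Z)^×, its order divides φ(89) = 89 − 1 = 88 = 2^3 · 11.
Divisors of 88: 1, 2, 4, 8, 11, 22, 44, 88.
Test each divisor d:
56^1 ≡ 56 (mod 89)
56^2 ≡ 21 (mod 89)
56^4 ≡ 85 (mod 89)
56^8 ≡ 16 (mod 89)
56^11 ≡ 37 (mod 89)
56^22 ≡ 34 (mod 89)
56^44 ≡ 88 (mod 89)
56^88 ≡ 1 (mod 89) ✓
Hence ord(56) = 88.

88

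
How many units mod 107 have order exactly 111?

φ(107) = 107 − 1 = 106 = 2 · 53.
Since (Z/107Z)^× is cyclic of order 106, the number of elements of order d is φ(d) when d | 106 and 0 otherwise.
111 does not divide 106, so no element of (Z/107Z)^× has order 111.

0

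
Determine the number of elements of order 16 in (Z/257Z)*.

φ(257) = 257 − 1 = 256 = 2^8.
(Z/257Z)^× is cyclic (|G| = 256); a cyclic group of order m has exactly φ(d) elements of each order d | m, and none otherwise.
16 = 2^4 divides 256, and φ(16) = 8.

8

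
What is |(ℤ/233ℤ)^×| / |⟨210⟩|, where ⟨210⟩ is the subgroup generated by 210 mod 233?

By Lagrange's theorem, ord_233(210) divides φ(233) = 233 − 1 = 232 = 2^3 · 29.
Divisors of 232: 1, 2, 4, 8, 29, 58, 116, 232.
Evaluate successive powers at the divisors of 232:
210^1 ≡ 210 (mod 233)
210^2 ≡ 63 (mod 233)
210^4 ≡ 8 (mod 233)
210^8 ≡ 64 (mod 233)
210^29 ≡ 232 (mod 233)
210^58 ≡ 1 (mod 233) ✓
The order of 210 is 58, so the subgroup it generates has 58 elements.
[(Z/233Z)^× : ⟨210⟩] = 232/58 = 4.

4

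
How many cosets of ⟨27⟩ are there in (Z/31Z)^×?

3

ord(27) | φ(31) = 31 − 1 = 30 = 2 · 3 · 5.
Divisors of 30: 1, 2, 3, 5, 6, 10, 15, 30.
Evaluate successive powers at the divisors of 30:
27^1 ≡ 27 (mod 31)
27^2 ≡ 16 (mod 31)
27^3 ≡ 29 (mod 31)
27^5 ≡ 30 (mod 31)
27^6 ≡ 4 (mod 31)
27^10 ≡ 1 (mod 31) ✓
So ord_31(27) = 10, hence |⟨27⟩| = 10.
Index = |(Z/31Z)^×| / |⟨27⟩| = 30 / 10 = 3.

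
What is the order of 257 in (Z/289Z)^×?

Since 257 ∈ (Z/289Z)^×, its order divides φ(289) = φ(17^2) = 17·(17−1) = 272 = 2^4 · 17.
Divisors of 272: 1, 2, 4, 8, 16, 17, 34, 68, 136, 272.
Test each divisor d:
257^1 ≡ 257 (mod 289)
257^2 ≡ 157 (mod 289)
257^4 ≡ 84 (mod 289)
257^8 ≡ 120 (mod 289)
257^16 ≡ 239 (mod 289)
257^17 ≡ 155 (mod 289)
257^34 ≡ 38 (mod 289)
257^68 ≡ 288 (mod 289)
257^136 ≡ 1 (mod 289) ✓
The smallest such exponent is 136, so the order of 257 is 136.

136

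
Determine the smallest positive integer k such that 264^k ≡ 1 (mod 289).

The order of 264 must divide φ(289) = φ(17^2) = 17·(17−1) = 272 = 2^4 · 17.
Divisors of 272: 1, 2, 4, 8, 16, 17, 34, 68, 136, 272.
Compute 264^d (mod 289) for the divisors d until we hit 1:
264^1 ≡ 264
264^2 ≡ 47
264^4 ≡ 186
264^8 ≡ 205
264^16 ≡ 120
264^17 ≡ 179
264^34 ≡ 251
264^68 ≡ 288
264^136 ≡ 1
So ord_289(264) = 136.

136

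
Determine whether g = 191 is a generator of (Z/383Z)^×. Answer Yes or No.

Yes

φ(383) = 383 − 1 = 382 = 2 · 191.
Test 191^(382/q) mod 383 for each prime factor q of 382:
191^191 ≡ 382 (mod 383)  [q = 2: ≢ 1 ✓]
191^2 ≡ 96 (mod 383)  [q = 191: ≢ 1 ✓]
All checks pass, so 191 has order 382 and is a primitive root modulo 383.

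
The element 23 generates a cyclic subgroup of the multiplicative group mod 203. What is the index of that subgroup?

8

By Lagrange's theorem, ord_203(23) divides φ(203) = φ(7·29) = (7−1)·(29−1) = 6·28 = 168 = 2^3 · 3 · 7.
Divisors of 168: 1, 2, 3, 4, 6, 7, 8, 12, 14, 21, 24, 28, 42, 56, 84, 168.
Compute 23^d (mod 203) for the divisors d until we hit 1:
23^1 ≡ 23 (mod 203)
23^2 ≡ 123 (mod 203)
23^3 ≡ 190 (mod 203)
23^4 ≡ 107 (mod 203)
23^6 ≡ 169 (mod 203)
23^7 ≡ 30 (mod 203)
23^8 ≡ 81 (mod 203)
23^12 ≡ 141 (mod 203)
23^14 ≡ 88 (mod 203)
23^21 ≡ 1 (mod 203) ✓
So ord_203(23) = 21, hence |⟨23⟩| = 21.
Index = |(Z/203Z)^×| / |⟨23⟩| = 168 / 21 = 8.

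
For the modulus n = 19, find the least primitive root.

2

φ(19) = 19 − 1 = 18 = 2 · 3^2.
Test candidates g = 2, 3, … against the prime factors q ∈ {2, 3} of φ(19): g is a generator iff g^(18/q) ≢ 1 for every such q.
g = 2: 2^9 ≡ 18; 2^6 ≡ 7 — none is 1, so 2 is a primitive root.
Hence the least primitive root of 19 is 2.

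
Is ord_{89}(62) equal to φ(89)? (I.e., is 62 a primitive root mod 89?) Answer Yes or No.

Yes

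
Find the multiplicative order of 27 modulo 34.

By Lagrange's theorem, ord_34(27) divides φ(34) = φ(2)·φ(17) = 1·16 = 16 = 2^4.
Divisors of 16: 1, 2, 4, 8, 16.
Check 27^d mod 34 for each divisor in increasing order:
27^1 ≡ 27 (mod 34)
27^2 ≡ 15 (mod 34)
27^4 ≡ 21 (mod 34)
27^8 ≡ 33 (mod 34)
27^16 ≡ 1 (mod 34) ✓
Hence ord(27) = 16.

16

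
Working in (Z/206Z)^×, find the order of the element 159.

3

By Lagrange's theorem, ord_206(159) divides φ(206) = φ(2)·φ(103) = 1·102 = 102 = 2 · 3 · 17.
Divisors of 102: 1, 2, 3, 6, 17, 34, 51, 102.
Check 159^d mod 206 for each divisor in increasing order:
159^1 ≡ 159 (mod 206)
159^2 ≡ 149 (mod 206)
159^3 ≡ 1 (mod 206) ✓
So ord_206(159) = 3.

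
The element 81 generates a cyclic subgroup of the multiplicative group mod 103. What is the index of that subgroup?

6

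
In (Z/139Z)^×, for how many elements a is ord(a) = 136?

0

φ(139) = 139 − 1 = 138 = 2 · 3 · 23.
In a cyclic group of order 138, there are φ(d) elements of order d for each divisor d of 138, and zero for non-divisors.
136 does not divide 138, so no element of (Z/139Z)^× has order 136.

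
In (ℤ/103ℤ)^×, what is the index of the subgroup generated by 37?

3

ord(37) | φ(103) = 103 − 1 = 102 = 2 · 3 · 17.
Divisors of 102: 1, 2, 3, 6, 17, 34, 51, 102.
Test each divisor d:
37^1 ≡ 37
37^2 ≡ 30
37^3 ≡ 80
37^6 ≡ 14
37^17 ≡ 102
37^34 ≡ 1
So ord_103(37) = 34, hence |⟨37⟩| = 34.
Index = |(Z/103Z)^×| / |⟨37⟩| = 102 / 34 = 3.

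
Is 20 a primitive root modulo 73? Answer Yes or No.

φ(73) = 73 − 1 = 72 = 2^3 · 3^2.
Test 20^(72/q) mod 73 for each prime factor q of 72:
20^36 ≡ 72 (mod 73)  [q = 2: ≢ 1 ✓]
20^24 ≡ 64 (mod 73)  [q = 3: ≢ 1 ✓]
None equal 1, so ord_73(20) = 72: 20 is a primitive root.

Yes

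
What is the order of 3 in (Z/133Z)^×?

18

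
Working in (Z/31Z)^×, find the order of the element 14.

15

The order of 14 must divide φ(31) = 31 − 1 = 30 = 2 · 3 · 5.
Divisors of 30: 1, 2, 3, 5, 6, 10, 15, 30.
Check 14^d mod 31 for each divisor in increasing order:
14^1 ≡ 14
14^2 ≡ 10
14^3 ≡ 16
14^5 ≡ 5
14^6 ≡ 8
14^10 ≡ 25
14^15 ≡ 1
The smallest such exponent is 15, so the order of 14 is 15.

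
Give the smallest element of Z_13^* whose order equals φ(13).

φ(13) = 13 − 1 = 12 = 2^2 · 3.
Test candidates g = 2, 3, … against the prime factors q ∈ {2, 3} of φ(13): g is a generator iff g^(12/q) ≢ 1 for every such q.
g = 2: 2^6 ≡ 12; 2^4 ≡ 3 — none is 1, so 2 is a primitive root.
The smallest primitive root modulo 13 is 2.

2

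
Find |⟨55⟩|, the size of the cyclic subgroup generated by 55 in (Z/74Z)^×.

ord(55) | φ(74) = φ(2)·φ(37) = 1·36 = 36 = 2^2 · 3^2.
Divisors of 36: 1, 2, 3, 4, 6, 9, 12, 18, 36.
Check 55^d mod 74 for each divisor in increasing order:
55^1 ≡ 55 (mod 74)
55^2 ≡ 65 (mod 74)
55^3 ≡ 23 (mod 74)
55^4 ≡ 7 (mod 74)
55^6 ≡ 11 (mod 74)
55^9 ≡ 31 (mod 74)
55^12 ≡ 47 (mod 74)
55^18 ≡ 73 (mod 74)
55^36 ≡ 1 (mod 74) ✓
So ord_74(55) = 36.

36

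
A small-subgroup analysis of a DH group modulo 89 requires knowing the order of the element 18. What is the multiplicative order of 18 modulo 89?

44

By Lagrange's theorem, ord_89(18) divides φ(89) = 89 − 1 = 88 = 2^3 · 11.
Divisors of 88: 1, 2, 4, 8, 11, 22, 44, 88.
Test each divisor d:
18^1 ≡ 18
18^2 ≡ 57
18^4 ≡ 45
18^8 ≡ 67
18^11 ≡ 34
18^22 ≡ 88
18^44 ≡ 1
Therefore the multiplicative order of 18 modulo 89 is 44.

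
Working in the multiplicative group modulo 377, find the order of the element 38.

14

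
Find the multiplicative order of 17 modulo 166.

41

Since 17 ∈ (Z/166Z)^×, its order divides φ(166) = φ(2)·φ(83) = 1·82 = 82 = 2 · 41.
Divisors of 82: 1, 2, 41, 82.
Test each divisor d:
17^1 ≡ 17 (mod 166)
17^2 ≡ 123 (mod 166)
17^41 ≡ 1 (mod 166) ✓
The smallest such exponent is 41, so the order of 17 is 41.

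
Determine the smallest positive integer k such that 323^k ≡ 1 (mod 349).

The order of 323 must divide φ(349) = 349 − 1 = 348 = 2^2 · 3 · 29.
Divisors of 348: 1, 2, 3, 4, 6, 12, 29, 58, 87, 116, 174, 348.
Compute 323^d (mod 349) for the divisors d until we hit 1:
323^1 ≡ 323 (mod 349)
323^2 ≡ 327 (mod 349)
323^3 ≡ 223 (mod 349)
323^4 ≡ 135 (mod 349)
323^6 ≡ 171 (mod 349)
323^12 ≡ 274 (mod 349)
323^29 ≡ 227 (mod 349)
323^58 ≡ 226 (mod 349)
323^87 ≡ 348 (mod 349)
323^116 ≡ 122 (mod 349)
323^174 ≡ 1 (mod 349) ✓
So ord_349(323) = 174.

174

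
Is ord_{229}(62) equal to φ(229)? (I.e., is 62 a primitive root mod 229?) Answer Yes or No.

No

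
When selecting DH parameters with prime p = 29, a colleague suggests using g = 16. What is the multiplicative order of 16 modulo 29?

The order of 16 must divide φ(29) = 29 − 1 = 28 = 2^2 · 7.
Divisors of 28: 1, 2, 4, 7, 14, 28.
Evaluate successive powers at the divisors of 28:
16^1 ≡ 16 (mod 29)
16^2 ≡ 24 (mod 29)
16^4 ≡ 25 (mod 29)
16^7 ≡ 1 (mod 29) ✓
Hence ord(16) = 7.

7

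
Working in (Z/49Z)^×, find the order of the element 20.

14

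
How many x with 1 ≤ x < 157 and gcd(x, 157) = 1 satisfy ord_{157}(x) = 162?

φ(157) = 157 − 1 = 156 = 2^2 · 3 · 13.
In a cyclic group of order 156, there are φ(d) elements of order d for each divisor d of 156, and zero for non-divisors.
162 does not divide 156, so no element of (Z/157Z)^× has order 162.

0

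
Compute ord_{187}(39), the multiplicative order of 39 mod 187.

80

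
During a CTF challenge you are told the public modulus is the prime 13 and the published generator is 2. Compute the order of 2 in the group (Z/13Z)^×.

12

The order of 2 must divide φ(13) = 13 − 1 = 12 = 2^2 · 3.
Divisors of 12: 1, 2, 3, 4, 6, 12.
Compute 2^d (mod 13) for the divisors d until we hit 1:
2^1 ≡ 2 (mod 13)
2^2 ≡ 4 (mod 13)
2^3 ≡ 8 (mod 13)
2^4 ≡ 3 (mod 13)
2^6 ≡ 12 (mod 13)
2^12 ≡ 1 (mod 13) ✓
Hence ord(2) = 12.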